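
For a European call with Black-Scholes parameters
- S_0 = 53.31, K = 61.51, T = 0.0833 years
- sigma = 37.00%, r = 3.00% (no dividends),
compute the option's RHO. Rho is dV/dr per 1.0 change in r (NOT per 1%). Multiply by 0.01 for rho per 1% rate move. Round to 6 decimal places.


Answer: Rho = 0.436350

Derivation:
d1 = -1.2630107979; d2 = -1.3697992336
phi(d1) = 0.1796873880; exp(-qT) = 1.0000000000; exp(-rT) = 0.9975041199
N(d2) = 0.0853747907
Rho = K*T*exp(-rT)*N(d2) = 61.5100 * 0.0833 * 0.9975041199 * 0.0853747907 = 0.436350


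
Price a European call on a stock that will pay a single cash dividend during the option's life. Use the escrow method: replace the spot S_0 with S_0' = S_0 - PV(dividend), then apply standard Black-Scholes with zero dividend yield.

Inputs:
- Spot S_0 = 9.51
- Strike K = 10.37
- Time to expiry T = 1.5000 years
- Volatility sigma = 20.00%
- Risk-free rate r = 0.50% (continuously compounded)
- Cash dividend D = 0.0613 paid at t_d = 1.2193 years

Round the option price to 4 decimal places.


Answer: Price = 0.5981

Derivation:
PV(D) = D * exp(-r * t_d) = 0.0613 * 0.99392205 = 0.06092742
S_0' = S_0 - PV(D) = 9.5100 - 0.06092742 = 9.44907258
d1 = (ln(S_0'/K) + (r + sigma^2/2)*T) / (sigma*sqrt(T)) = -0.22657954
d2 = d1 - sigma*sqrt(T) = -0.47152851
exp(-rT) = 0.99252805
N(d1) = 0.41037535; N(d2) = 0.31863168
C = S_0' * N(d1) - K * exp(-rT) * N(d2) = 9.44907258 * 0.41037535 - 10.3700 * 0.99252805 * 0.31863168 = 0.5981


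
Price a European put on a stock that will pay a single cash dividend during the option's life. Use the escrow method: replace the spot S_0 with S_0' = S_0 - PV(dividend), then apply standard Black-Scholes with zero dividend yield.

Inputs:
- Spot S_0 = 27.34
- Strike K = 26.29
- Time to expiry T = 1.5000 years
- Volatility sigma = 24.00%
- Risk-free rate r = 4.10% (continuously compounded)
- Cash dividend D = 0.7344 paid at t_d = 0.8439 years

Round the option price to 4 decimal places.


PV(D) = D * exp(-r * t_d) = 0.7344 * 0.96599183 = 0.70942440
S_0' = S_0 - PV(D) = 27.3400 - 0.70942440 = 26.63057560
d1 = (ln(S_0'/K) + (r + sigma^2/2)*T) / (sigma*sqrt(T)) = 0.39998594
d2 = d1 - sigma*sqrt(T) = 0.10604717
exp(-rT) = 0.94035295
N(-d1) = 0.34458344; N(-d2) = 0.45777246
P = K * exp(-rT) * N(-d2) - S_0' * N(-d1) = 26.2900 * 0.94035295 * 0.45777246 - 26.63057560 * 0.34458344 = 2.1405

Answer: Price = 2.1405


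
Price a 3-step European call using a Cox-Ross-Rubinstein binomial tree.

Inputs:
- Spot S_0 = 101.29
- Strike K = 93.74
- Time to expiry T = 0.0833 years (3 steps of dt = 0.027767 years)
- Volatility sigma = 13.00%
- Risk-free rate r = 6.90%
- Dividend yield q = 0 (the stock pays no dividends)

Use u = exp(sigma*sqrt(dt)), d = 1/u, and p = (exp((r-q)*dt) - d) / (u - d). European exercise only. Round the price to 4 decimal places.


Answer: Price = V(0,0) = 8.0872

Derivation:
dt = T/N = 0.027767
u = exp(sigma*sqrt(dt)) = 1.021899; d = 1/u = 0.978571
p = (exp((r-q)*dt) - d) / (u - d) = 0.538845
Discount per step: exp(-r*dt) = 0.998086
Stock lattice S(k, i) with i counting down-moves:
  k=0: S(0,0) = 101.2900
  k=1: S(1,0) = 103.5081; S(1,1) = 99.1194
  k=2: S(2,0) = 105.7748; S(2,1) = 101.2900; S(2,2) = 96.9953
  k=3: S(3,0) = 108.0911; S(3,1) = 103.5081; S(3,2) = 99.1194; S(3,3) = 94.9168
Terminal payoffs V(N, i) = max(S_T - K, 0):
  V(3,0) = 14.351132; V(3,1) = 9.768116; V(3,2) = 5.379417; V(3,3) = 1.176797
Backward induction: V(k, i) = exp(-r*dt) * [p * V(k+1, i) + (1-p) * V(k+1, i+1)].
  V(2,0) = exp(-r*dt) * [p*14.351132 + (1-p)*9.768116] = 12.214230
  V(2,1) = exp(-r*dt) * [p*9.768116 + (1-p)*5.379417] = 7.729425
  V(2,2) = exp(-r*dt) * [p*5.379417 + (1-p)*1.176797] = 3.434773
  V(1,0) = exp(-r*dt) * [p*12.214230 + (1-p)*7.729425] = 10.126621
  V(1,1) = exp(-r*dt) * [p*7.729425 + (1-p)*3.434773] = 5.737923
  V(0,0) = exp(-r*dt) * [p*10.126621 + (1-p)*5.737923] = 8.087244


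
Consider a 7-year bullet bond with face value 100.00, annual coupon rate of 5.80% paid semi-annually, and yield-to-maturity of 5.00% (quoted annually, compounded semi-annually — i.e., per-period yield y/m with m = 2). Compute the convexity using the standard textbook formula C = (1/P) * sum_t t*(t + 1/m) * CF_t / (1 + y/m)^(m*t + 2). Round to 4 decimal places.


Answer: Convexity = 39.4621

Derivation:
Coupon per period c = face * coupon_rate / m = 2.900000
Periods per year m = 2; per-period yield y/m = 0.025000
Number of cashflows N = 14
Cashflows (t years, CF_t, discount factor 1/(1+y/m)^(m*t), PV):
  t = 0.5000: CF_t = 2.900000, DF = 0.975610, PV = 2.829268
  t = 1.0000: CF_t = 2.900000, DF = 0.951814, PV = 2.760262
  t = 1.5000: CF_t = 2.900000, DF = 0.928599, PV = 2.692938
  t = 2.0000: CF_t = 2.900000, DF = 0.905951, PV = 2.627257
  t = 2.5000: CF_t = 2.900000, DF = 0.883854, PV = 2.563177
  t = 3.0000: CF_t = 2.900000, DF = 0.862297, PV = 2.500661
  t = 3.5000: CF_t = 2.900000, DF = 0.841265, PV = 2.439669
  t = 4.0000: CF_t = 2.900000, DF = 0.820747, PV = 2.380165
  t = 4.5000: CF_t = 2.900000, DF = 0.800728, PV = 2.322112
  t = 5.0000: CF_t = 2.900000, DF = 0.781198, PV = 2.265475
  t = 5.5000: CF_t = 2.900000, DF = 0.762145, PV = 2.210220
  t = 6.0000: CF_t = 2.900000, DF = 0.743556, PV = 2.156312
  t = 6.5000: CF_t = 2.900000, DF = 0.725420, PV = 2.103719
  t = 7.0000: CF_t = 102.900000, DF = 0.707727, PV = 72.825128
Price P = sum_t PV_t = 104.676365
Convexity numerator sum_t t*(t + 1/m) * CF_t / (1+y/m)^(m*t + 2):
  t = 0.5000: term = 1.346469
  t = 1.0000: term = 3.940885
  t = 1.5000: term = 7.689532
  t = 2.0000: term = 12.503305
  t = 2.5000: term = 18.297519
  t = 3.0000: term = 24.991733
  t = 3.5000: term = 32.509571
  t = 4.0000: term = 40.778557
  t = 4.5000: term = 49.729947
  t = 5.0000: term = 59.298582
  t = 5.5000: term = 69.422730
  t = 6.0000: term = 80.043946
  t = 6.5000: term = 91.106930
  t = 7.0000: term = 3639.090297
Convexity = (1/P) * sum = 4130.750003 / 104.676365 = 39.462108


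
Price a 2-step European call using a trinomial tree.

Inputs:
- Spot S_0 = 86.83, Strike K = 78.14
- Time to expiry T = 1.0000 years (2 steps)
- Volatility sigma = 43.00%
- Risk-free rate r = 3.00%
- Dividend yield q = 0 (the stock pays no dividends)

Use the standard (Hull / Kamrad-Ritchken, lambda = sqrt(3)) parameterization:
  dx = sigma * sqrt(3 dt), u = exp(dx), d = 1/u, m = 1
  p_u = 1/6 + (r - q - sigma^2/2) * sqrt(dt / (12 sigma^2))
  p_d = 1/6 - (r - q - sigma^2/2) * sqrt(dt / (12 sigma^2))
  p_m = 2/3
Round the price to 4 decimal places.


dt = T/N = 0.500000; dx = sigma*sqrt(3*dt) = 0.526640
u = exp(dx) = 1.693234; d = 1/u = 0.590586
p_u = 0.137021, p_m = 0.666667, p_d = 0.196312
Discount per step: exp(-r*dt) = 0.985112
Stock lattice S(k, j) with j the centered position index:
  k=0: S(0,+0) = 86.8300
  k=1: S(1,-1) = 51.2806; S(1,+0) = 86.8300; S(1,+1) = 147.0235
  k=2: S(2,-2) = 30.2856; S(2,-1) = 51.2806; S(2,+0) = 86.8300; S(2,+1) = 147.0235; S(2,+2) = 248.9452
Terminal payoffs V(N, j) = max(S_T - K, 0):
  V(2,-2) = 0.000000; V(2,-1) = 0.000000; V(2,+0) = 8.690000; V(2,+1) = 68.883506; V(2,+2) = 170.805195
Backward induction: V(k, j) = exp(-r*dt) * [p_u * V(k+1, j+1) + p_m * V(k+1, j) + p_d * V(k+1, j-1)]
  V(1,-1) = exp(-r*dt) * [p_u*8.690000 + p_m*0.000000 + p_d*0.000000] = 1.172987
  V(1,+0) = exp(-r*dt) * [p_u*68.883506 + p_m*8.690000 + p_d*0.000000] = 15.005061
  V(1,+1) = exp(-r*dt) * [p_u*170.805195 + p_m*68.883506 + p_d*8.690000] = 69.974690
  V(0,+0) = exp(-r*dt) * [p_u*69.974690 + p_m*15.005061 + p_d*1.172987] = 19.526555

Answer: Price = V(0,0) = 19.5266


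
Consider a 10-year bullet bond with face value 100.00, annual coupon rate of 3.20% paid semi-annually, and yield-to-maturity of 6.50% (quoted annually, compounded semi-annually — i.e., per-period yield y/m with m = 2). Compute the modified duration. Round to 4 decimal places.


Answer: Modified duration = 8.1207

Derivation:
Coupon per period c = face * coupon_rate / m = 1.600000
Periods per year m = 2; per-period yield y/m = 0.032500
Number of cashflows N = 20
Cashflows (t years, CF_t, discount factor 1/(1+y/m)^(m*t), PV):
  t = 0.5000: CF_t = 1.600000, DF = 0.968523, PV = 1.549637
  t = 1.0000: CF_t = 1.600000, DF = 0.938037, PV = 1.500859
  t = 1.5000: CF_t = 1.600000, DF = 0.908510, PV = 1.453616
  t = 2.0000: CF_t = 1.600000, DF = 0.879913, PV = 1.407861
  t = 2.5000: CF_t = 1.600000, DF = 0.852216, PV = 1.363546
  t = 3.0000: CF_t = 1.600000, DF = 0.825391, PV = 1.320625
  t = 3.5000: CF_t = 1.600000, DF = 0.799410, PV = 1.279056
  t = 4.0000: CF_t = 1.600000, DF = 0.774247, PV = 1.238795
  t = 4.5000: CF_t = 1.600000, DF = 0.749876, PV = 1.199802
  t = 5.0000: CF_t = 1.600000, DF = 0.726272, PV = 1.162035
  t = 5.5000: CF_t = 1.600000, DF = 0.703411, PV = 1.125458
  t = 6.0000: CF_t = 1.600000, DF = 0.681270, PV = 1.090032
  t = 6.5000: CF_t = 1.600000, DF = 0.659826, PV = 1.055721
  t = 7.0000: CF_t = 1.600000, DF = 0.639056, PV = 1.022490
  t = 7.5000: CF_t = 1.600000, DF = 0.618941, PV = 0.990305
  t = 8.0000: CF_t = 1.600000, DF = 0.599458, PV = 0.959133
  t = 8.5000: CF_t = 1.600000, DF = 0.580589, PV = 0.928943
  t = 9.0000: CF_t = 1.600000, DF = 0.562314, PV = 0.899702
  t = 9.5000: CF_t = 1.600000, DF = 0.544614, PV = 0.871383
  t = 10.0000: CF_t = 101.600000, DF = 0.527471, PV = 53.591079
Price P = sum_t PV_t = 76.010079
First compute Macaulay numerator sum_t t * PV_t:
  t * PV_t at t = 0.5000: 0.774818
  t * PV_t at t = 1.0000: 1.500859
  t * PV_t at t = 1.5000: 2.180425
  t * PV_t at t = 2.0000: 2.815722
  t * PV_t at t = 2.5000: 3.408864
  t * PV_t at t = 3.0000: 3.961876
  t * PV_t at t = 3.5000: 4.476696
  t * PV_t at t = 4.0000: 4.955181
  t * PV_t at t = 4.5000: 5.399107
  t * PV_t at t = 5.0000: 5.810177
  t * PV_t at t = 5.5000: 6.190019
  t * PV_t at t = 6.0000: 6.540192
  t * PV_t at t = 6.5000: 6.862187
  t * PV_t at t = 7.0000: 7.157431
  t * PV_t at t = 7.5000: 7.427289
  t * PV_t at t = 8.0000: 7.673067
  t * PV_t at t = 8.5000: 7.896014
  t * PV_t at t = 9.0000: 8.097322
  t * PV_t at t = 9.5000: 8.278134
  t * PV_t at t = 10.0000: 535.910790
Macaulay duration D = 637.316171 / 76.010079 = 8.384627
Modified duration = D / (1 + y/m) = 8.384627 / (1 + 0.032500) = 8.120704


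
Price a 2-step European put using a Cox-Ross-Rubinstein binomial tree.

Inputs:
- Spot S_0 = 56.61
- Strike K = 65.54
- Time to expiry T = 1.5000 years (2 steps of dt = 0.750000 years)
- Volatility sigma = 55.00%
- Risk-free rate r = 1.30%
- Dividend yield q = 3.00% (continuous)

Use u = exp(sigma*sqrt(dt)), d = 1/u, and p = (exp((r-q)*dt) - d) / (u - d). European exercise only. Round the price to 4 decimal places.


Answer: Price = V(0,0) = 21.0784

Derivation:
dt = T/N = 0.750000
u = exp(sigma*sqrt(dt)) = 1.610128; d = 1/u = 0.621068
p = (exp((r-q)*dt) - d) / (u - d) = 0.370314
Discount per step: exp(-r*dt) = 0.990297
Stock lattice S(k, i) with i counting down-moves:
  k=0: S(0,0) = 56.6100
  k=1: S(1,0) = 91.1494; S(1,1) = 35.1587
  k=2: S(2,0) = 146.7622; S(2,1) = 56.6100; S(2,2) = 21.8360
Terminal payoffs V(N, i) = max(K - S_T, 0):
  V(2,0) = 0.000000; V(2,1) = 8.930000; V(2,2) = 43.704050
Backward induction: V(k, i) = exp(-r*dt) * [p * V(k+1, i) + (1-p) * V(k+1, i+1)].
  V(1,0) = exp(-r*dt) * [p*0.000000 + (1-p)*8.930000] = 5.568540
  V(1,1) = exp(-r*dt) * [p*8.930000 + (1-p)*43.704050] = 30.527642
  V(0,0) = exp(-r*dt) * [p*5.568540 + (1-p)*30.527642] = 21.078425


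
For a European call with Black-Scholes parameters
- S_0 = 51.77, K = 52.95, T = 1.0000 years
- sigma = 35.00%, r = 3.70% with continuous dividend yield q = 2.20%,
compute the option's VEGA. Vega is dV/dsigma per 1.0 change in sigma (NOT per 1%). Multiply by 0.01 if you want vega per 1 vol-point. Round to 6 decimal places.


d1 = 0.1534650253; d2 = -0.1965349747
phi(d1) = 0.3942719851; exp(-qT) = 0.9782402351; exp(-rT) = 0.9636761353
Vega = S * exp(-qT) * phi(d1) * sqrt(T) = 51.7700 * 0.9782402351 * 0.3942719851 * 1.0000000000 = 19.967312

Answer: Vega = 19.967312


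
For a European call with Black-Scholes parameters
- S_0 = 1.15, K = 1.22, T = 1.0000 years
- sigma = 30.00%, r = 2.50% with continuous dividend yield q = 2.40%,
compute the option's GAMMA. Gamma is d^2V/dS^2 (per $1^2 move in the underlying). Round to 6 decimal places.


d1 = -0.0436297212; d2 = -0.3436297212
phi(d1) = 0.3985627572; exp(-qT) = 0.9762857098; exp(-rT) = 0.9753099120
Gamma = exp(-qT) * phi(d1) / (S * sigma * sqrt(T)) = 0.9762857098 * 0.3985627572 / (1.1500 * 0.3000 * 1.0000000000) = 1.127858

Answer: Gamma = 1.127858


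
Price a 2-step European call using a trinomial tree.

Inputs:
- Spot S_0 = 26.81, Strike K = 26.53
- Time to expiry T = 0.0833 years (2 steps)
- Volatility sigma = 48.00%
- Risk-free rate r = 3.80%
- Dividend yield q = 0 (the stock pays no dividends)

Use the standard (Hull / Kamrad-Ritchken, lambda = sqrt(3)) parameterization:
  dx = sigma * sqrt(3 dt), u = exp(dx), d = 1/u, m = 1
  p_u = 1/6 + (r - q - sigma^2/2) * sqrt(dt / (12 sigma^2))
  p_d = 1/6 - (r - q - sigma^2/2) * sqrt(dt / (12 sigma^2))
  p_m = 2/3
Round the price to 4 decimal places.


Answer: Price = V(0,0) = 1.5075

Derivation:
dt = T/N = 0.041650; dx = sigma*sqrt(3*dt) = 0.169672
u = exp(dx) = 1.184916; d = 1/u = 0.843942
p_u = 0.157191, p_m = 0.666667, p_d = 0.176142
Discount per step: exp(-r*dt) = 0.998419
Stock lattice S(k, j) with j the centered position index:
  k=0: S(0,+0) = 26.8100
  k=1: S(1,-1) = 22.6261; S(1,+0) = 26.8100; S(1,+1) = 31.7676
  k=2: S(2,-2) = 19.0951; S(2,-1) = 22.6261; S(2,+0) = 26.8100; S(2,+1) = 31.7676; S(2,+2) = 37.6419
Terminal payoffs V(N, j) = max(S_T - K, 0):
  V(2,-2) = 0.000000; V(2,-1) = 0.000000; V(2,+0) = 0.280000; V(2,+1) = 5.237592; V(2,+2) = 11.111920
Backward induction: V(k, j) = exp(-r*dt) * [p_u * V(k+1, j+1) + p_m * V(k+1, j) + p_d * V(k+1, j-1)]
  V(1,-1) = exp(-r*dt) * [p_u*0.280000 + p_m*0.000000 + p_d*0.000000] = 0.043944
  V(1,+0) = exp(-r*dt) * [p_u*5.237592 + p_m*0.280000 + p_d*0.000000] = 1.008374
  V(1,+1) = exp(-r*dt) * [p_u*11.111920 + p_m*5.237592 + p_d*0.280000] = 5.279383
  V(0,+0) = exp(-r*dt) * [p_u*5.279383 + p_m*1.008374 + p_d*0.043944] = 1.507475


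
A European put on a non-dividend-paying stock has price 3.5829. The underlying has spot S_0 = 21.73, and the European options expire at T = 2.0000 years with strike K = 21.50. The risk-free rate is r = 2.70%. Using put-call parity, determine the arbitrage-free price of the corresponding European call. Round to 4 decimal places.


Answer: Call price = 4.9431

Derivation:
Put-call parity: C - P = S_0 * exp(-qT) - K * exp(-rT).
S_0 * exp(-qT) = 21.7300 * 1.00000000 = 21.73000000
K * exp(-rT) = 21.5000 * 0.94743211 = 20.36979029
C = P + S*exp(-qT) - K*exp(-rT)
C = 3.5829 + 21.73000000 - 20.36979029 = 4.9431


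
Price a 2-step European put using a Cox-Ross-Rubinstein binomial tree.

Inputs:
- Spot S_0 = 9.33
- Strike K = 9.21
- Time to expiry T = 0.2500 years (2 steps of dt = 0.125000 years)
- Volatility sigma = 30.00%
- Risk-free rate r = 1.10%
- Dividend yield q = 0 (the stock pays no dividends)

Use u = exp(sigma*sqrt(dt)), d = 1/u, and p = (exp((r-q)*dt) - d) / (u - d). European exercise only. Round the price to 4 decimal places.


Answer: Price = V(0,0) = 0.4486

Derivation:
dt = T/N = 0.125000
u = exp(sigma*sqrt(dt)) = 1.111895; d = 1/u = 0.899365
p = (exp((r-q)*dt) - d) / (u - d) = 0.479982
Discount per step: exp(-r*dt) = 0.998626
Stock lattice S(k, i) with i counting down-moves:
  k=0: S(0,0) = 9.3300
  k=1: S(1,0) = 10.3740; S(1,1) = 8.3911
  k=2: S(2,0) = 11.5348; S(2,1) = 9.3300; S(2,2) = 7.5466
Terminal payoffs V(N, i) = max(K - S_T, 0):
  V(2,0) = 0.000000; V(2,1) = 0.000000; V(2,2) = 1.663356
Backward induction: V(k, i) = exp(-r*dt) * [p * V(k+1, i) + (1-p) * V(k+1, i+1)].
  V(1,0) = exp(-r*dt) * [p*0.000000 + (1-p)*0.000000] = 0.000000
  V(1,1) = exp(-r*dt) * [p*0.000000 + (1-p)*1.663356] = 0.863786
  V(0,0) = exp(-r*dt) * [p*0.000000 + (1-p)*0.863786] = 0.448567


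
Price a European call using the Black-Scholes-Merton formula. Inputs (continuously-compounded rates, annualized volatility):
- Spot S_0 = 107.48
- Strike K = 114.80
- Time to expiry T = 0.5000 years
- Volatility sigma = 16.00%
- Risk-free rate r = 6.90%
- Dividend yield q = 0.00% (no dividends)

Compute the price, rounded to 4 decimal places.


Answer: Price = 3.4005

Derivation:
d1 = (ln(S/K) + (r - q + 0.5*sigma^2) * T) / (sigma * sqrt(T)) = -0.22085331
d2 = d1 - sigma * sqrt(T) = -0.33399040
exp(-rT) = 0.96608834; exp(-qT) = 1.00000000
C = S_0 * exp(-qT) * N(d1) - K * exp(-rT) * N(d2)
N(d1) = 0.41260332; N(d2) = 0.36919340
C = 107.4800 * 1.00000000 * 0.41260332 - 114.8000 * 0.96608834 * 0.36919340 = 3.4005


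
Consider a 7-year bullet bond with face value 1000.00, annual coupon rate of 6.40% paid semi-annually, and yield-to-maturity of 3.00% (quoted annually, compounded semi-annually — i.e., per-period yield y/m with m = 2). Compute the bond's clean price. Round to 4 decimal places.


Answer: Price = 1213.2375

Derivation:
Coupon per period c = face * coupon_rate / m = 32.000000
Periods per year m = 2; per-period yield y/m = 0.015000
Number of cashflows N = 14
Cashflows (t years, CF_t, discount factor 1/(1+y/m)^(m*t), PV):
  t = 0.5000: CF_t = 32.000000, DF = 0.985222, PV = 31.527094
  t = 1.0000: CF_t = 32.000000, DF = 0.970662, PV = 31.061176
  t = 1.5000: CF_t = 32.000000, DF = 0.956317, PV = 30.602144
  t = 2.0000: CF_t = 32.000000, DF = 0.942184, PV = 30.149895
  t = 2.5000: CF_t = 32.000000, DF = 0.928260, PV = 29.704330
  t = 3.0000: CF_t = 32.000000, DF = 0.914542, PV = 29.265350
  t = 3.5000: CF_t = 32.000000, DF = 0.901027, PV = 28.832857
  t = 4.0000: CF_t = 32.000000, DF = 0.887711, PV = 28.406756
  t = 4.5000: CF_t = 32.000000, DF = 0.874592, PV = 27.986952
  t = 5.0000: CF_t = 32.000000, DF = 0.861667, PV = 27.573351
  t = 5.5000: CF_t = 32.000000, DF = 0.848933, PV = 27.165863
  t = 6.0000: CF_t = 32.000000, DF = 0.836387, PV = 26.764398
  t = 6.5000: CF_t = 32.000000, DF = 0.824027, PV = 26.368865
  t = 7.0000: CF_t = 1032.000000, DF = 0.811849, PV = 837.828454
Price P = sum_t PV_t = 1213.237486


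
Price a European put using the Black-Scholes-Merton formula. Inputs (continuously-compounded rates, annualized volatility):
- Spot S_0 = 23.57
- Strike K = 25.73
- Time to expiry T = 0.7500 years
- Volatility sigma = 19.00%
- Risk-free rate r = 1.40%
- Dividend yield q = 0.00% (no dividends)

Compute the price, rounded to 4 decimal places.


d1 = (ln(S/K) + (r - q + 0.5*sigma^2) * T) / (sigma * sqrt(T)) = -0.38679678
d2 = d1 - sigma * sqrt(T) = -0.55134161
exp(-rT) = 0.98955493; exp(-qT) = 1.00000000
P = K * exp(-rT) * N(-d2) - S_0 * exp(-qT) * N(-d1)
N(-d1) = 0.65054667; N(-d2) = 0.70930024
P = 25.7300 * 0.98955493 * 0.70930024 - 23.5700 * 1.00000000 * 0.65054667 = 2.7263

Answer: Price = 2.7263


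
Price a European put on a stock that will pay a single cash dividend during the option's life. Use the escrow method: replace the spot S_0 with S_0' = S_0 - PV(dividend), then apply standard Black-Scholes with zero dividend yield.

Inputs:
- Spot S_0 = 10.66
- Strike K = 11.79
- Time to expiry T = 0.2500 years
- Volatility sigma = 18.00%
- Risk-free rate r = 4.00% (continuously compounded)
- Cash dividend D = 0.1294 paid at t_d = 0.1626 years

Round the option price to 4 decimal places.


Answer: Price = 1.2040

Derivation:
PV(D) = D * exp(-r * t_d) = 0.1294 * 0.99351711 = 0.12856111
S_0' = S_0 - PV(D) = 10.6600 - 0.12856111 = 10.53143889
d1 = (ln(S_0'/K) + (r + sigma^2/2)*T) / (sigma*sqrt(T)) = -1.09818613
d2 = d1 - sigma*sqrt(T) = -1.18818613
exp(-rT) = 0.99004983
N(-d1) = 0.86393839; N(-d2) = 0.88261996
P = K * exp(-rT) * N(-d2) - S_0' * N(-d1) = 11.7900 * 0.99004983 * 0.88261996 - 10.53143889 * 0.86393839 = 1.2040


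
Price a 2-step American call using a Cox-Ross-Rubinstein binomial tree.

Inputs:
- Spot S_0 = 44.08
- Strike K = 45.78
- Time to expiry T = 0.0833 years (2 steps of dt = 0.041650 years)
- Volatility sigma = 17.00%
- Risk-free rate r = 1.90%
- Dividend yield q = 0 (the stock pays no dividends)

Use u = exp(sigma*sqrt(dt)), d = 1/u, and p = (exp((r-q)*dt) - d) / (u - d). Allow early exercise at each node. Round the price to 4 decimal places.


dt = T/N = 0.041650
u = exp(sigma*sqrt(dt)) = 1.035303; d = 1/u = 0.965901
p = (exp((r-q)*dt) - d) / (u - d) = 0.502734
Discount per step: exp(-r*dt) = 0.999209
Stock lattice S(k, i) with i counting down-moves:
  k=0: S(0,0) = 44.0800
  k=1: S(1,0) = 45.6362; S(1,1) = 42.5769
  k=2: S(2,0) = 47.2473; S(2,1) = 44.0800; S(2,2) = 41.1251
Terminal payoffs V(N, i) = max(S_T - K, 0):
  V(2,0) = 1.467252; V(2,1) = 0.000000; V(2,2) = 0.000000
Backward induction: V(k, i) = exp(-r*dt) * [p * V(k+1, i) + (1-p) * V(k+1, i+1)]; then take max(V_cont, immediate exercise) for American.
  V(1,0) = exp(-r*dt) * [p*1.467252 + (1-p)*0.000000] = 0.737054; exercise = 0.000000; V(1,0) = max -> 0.737054
  V(1,1) = exp(-r*dt) * [p*0.000000 + (1-p)*0.000000] = 0.000000; exercise = 0.000000; V(1,1) = max -> 0.000000
  V(0,0) = exp(-r*dt) * [p*0.737054 + (1-p)*0.000000] = 0.370249; exercise = 0.000000; V(0,0) = max -> 0.370249

Answer: Price = V(0,0) = 0.3702


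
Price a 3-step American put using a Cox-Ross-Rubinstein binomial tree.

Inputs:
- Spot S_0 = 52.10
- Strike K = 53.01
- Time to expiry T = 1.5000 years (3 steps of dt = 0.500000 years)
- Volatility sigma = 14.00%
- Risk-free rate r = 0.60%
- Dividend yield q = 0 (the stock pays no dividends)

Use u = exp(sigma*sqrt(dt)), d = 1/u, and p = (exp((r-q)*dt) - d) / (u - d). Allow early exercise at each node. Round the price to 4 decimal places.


dt = T/N = 0.500000
u = exp(sigma*sqrt(dt)) = 1.104061; d = 1/u = 0.905747
p = (exp((r-q)*dt) - d) / (u - d) = 0.490422
Discount per step: exp(-r*dt) = 0.997004
Stock lattice S(k, i) with i counting down-moves:
  k=0: S(0,0) = 52.1000
  k=1: S(1,0) = 57.5216; S(1,1) = 47.1894
  k=2: S(2,0) = 63.5073; S(2,1) = 52.1000; S(2,2) = 42.7417
  k=3: S(3,0) = 70.1159; S(3,1) = 57.5216; S(3,2) = 47.1894; S(3,3) = 38.7132
Terminal payoffs V(N, i) = max(K - S_T, 0):
  V(3,0) = 0.000000; V(3,1) = 0.000000; V(3,2) = 5.820567; V(3,3) = 14.296820
Backward induction: V(k, i) = exp(-r*dt) * [p * V(k+1, i) + (1-p) * V(k+1, i+1)]; then take max(V_cont, immediate exercise) for American.
  V(2,0) = exp(-r*dt) * [p*0.000000 + (1-p)*0.000000] = 0.000000; exercise = 0.000000; V(2,0) = max -> 0.000000
  V(2,1) = exp(-r*dt) * [p*0.000000 + (1-p)*5.820567] = 2.957149; exercise = 0.910000; V(2,1) = max -> 2.957149
  V(2,2) = exp(-r*dt) * [p*5.820567 + (1-p)*14.296820] = 10.109507; exercise = 10.268299; V(2,2) = max -> 10.268299
  V(1,0) = exp(-r*dt) * [p*0.000000 + (1-p)*2.957149] = 1.502385; exercise = 0.000000; V(1,0) = max -> 1.502385
  V(1,1) = exp(-r*dt) * [p*2.957149 + (1-p)*10.268299] = 6.662734; exercise = 5.820567; V(1,1) = max -> 6.662734
  V(0,0) = exp(-r*dt) * [p*1.502385 + (1-p)*6.662734] = 4.119609; exercise = 0.910000; V(0,0) = max -> 4.119609

Answer: Price = V(0,0) = 4.1196


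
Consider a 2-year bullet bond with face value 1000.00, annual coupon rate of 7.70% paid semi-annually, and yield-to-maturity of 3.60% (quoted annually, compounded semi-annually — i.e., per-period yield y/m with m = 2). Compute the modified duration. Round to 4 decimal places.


Coupon per period c = face * coupon_rate / m = 38.500000
Periods per year m = 2; per-period yield y/m = 0.018000
Number of cashflows N = 4
Cashflows (t years, CF_t, discount factor 1/(1+y/m)^(m*t), PV):
  t = 0.5000: CF_t = 38.500000, DF = 0.982318, PV = 37.819253
  t = 1.0000: CF_t = 38.500000, DF = 0.964949, PV = 37.150544
  t = 1.5000: CF_t = 38.500000, DF = 0.947887, PV = 36.493658
  t = 2.0000: CF_t = 1038.500000, DF = 0.931127, PV = 966.975318
Price P = sum_t PV_t = 1078.438773
First compute Macaulay numerator sum_t t * PV_t:
  t * PV_t at t = 0.5000: 18.909627
  t * PV_t at t = 1.0000: 37.150544
  t * PV_t at t = 1.5000: 54.740487
  t * PV_t at t = 2.0000: 1933.950636
Macaulay duration D = 2044.751293 / 1078.438773 = 1.896029
Modified duration = D / (1 + y/m) = 1.896029 / (1 + 0.018000) = 1.862504

Answer: Modified duration = 1.8625


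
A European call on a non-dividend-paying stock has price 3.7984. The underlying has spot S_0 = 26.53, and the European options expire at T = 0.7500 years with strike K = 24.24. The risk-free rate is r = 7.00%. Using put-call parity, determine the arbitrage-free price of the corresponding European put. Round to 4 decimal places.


Answer: Put price = 0.2686

Derivation:
Put-call parity: C - P = S_0 * exp(-qT) - K * exp(-rT).
S_0 * exp(-qT) = 26.5300 * 1.00000000 = 26.53000000
K * exp(-rT) = 24.2400 * 0.94885432 = 23.00022874
P = C - S*exp(-qT) + K*exp(-rT)
P = 3.7984 - 26.53000000 + 23.00022874 = 0.2686


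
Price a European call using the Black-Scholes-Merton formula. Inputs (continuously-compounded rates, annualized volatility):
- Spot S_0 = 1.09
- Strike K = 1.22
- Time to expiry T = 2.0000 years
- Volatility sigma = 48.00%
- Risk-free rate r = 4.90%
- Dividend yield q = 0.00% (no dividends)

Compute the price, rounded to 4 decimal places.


d1 = (ln(S/K) + (r - q + 0.5*sigma^2) * T) / (sigma * sqrt(T)) = 0.31779565
d2 = d1 - sigma * sqrt(T) = -0.36102686
exp(-rT) = 0.90664890; exp(-qT) = 1.00000000
C = S_0 * exp(-qT) * N(d1) - K * exp(-rT) * N(d2)
N(d1) = 0.62468002; N(d2) = 0.35903968
C = 1.0900 * 1.00000000 * 0.62468002 - 1.2200 * 0.90664890 * 0.35903968 = 0.2838

Answer: Price = 0.2838


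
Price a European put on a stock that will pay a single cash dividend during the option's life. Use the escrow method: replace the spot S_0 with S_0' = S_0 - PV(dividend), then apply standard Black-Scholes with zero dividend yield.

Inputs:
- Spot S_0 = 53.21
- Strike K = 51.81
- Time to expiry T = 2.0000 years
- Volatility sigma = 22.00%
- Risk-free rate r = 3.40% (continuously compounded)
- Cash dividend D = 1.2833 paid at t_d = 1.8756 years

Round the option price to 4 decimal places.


PV(D) = D * exp(-r * t_d) = 1.2833 * 0.93822039 = 1.20401823
S_0' = S_0 - PV(D) = 53.2100 - 1.20401823 = 52.00598177
d1 = (ln(S_0'/K) + (r + sigma^2/2)*T) / (sigma*sqrt(T)) = 0.38625890
d2 = d1 - sigma*sqrt(T) = 0.07513191
exp(-rT) = 0.93426047
N(-d1) = 0.34965247; N(-d2) = 0.47005488
P = K * exp(-rT) * N(-d2) - S_0' * N(-d1) = 51.8100 * 0.93426047 * 0.47005488 - 52.00598177 * 0.34965247 = 4.5685

Answer: Price = 4.5685


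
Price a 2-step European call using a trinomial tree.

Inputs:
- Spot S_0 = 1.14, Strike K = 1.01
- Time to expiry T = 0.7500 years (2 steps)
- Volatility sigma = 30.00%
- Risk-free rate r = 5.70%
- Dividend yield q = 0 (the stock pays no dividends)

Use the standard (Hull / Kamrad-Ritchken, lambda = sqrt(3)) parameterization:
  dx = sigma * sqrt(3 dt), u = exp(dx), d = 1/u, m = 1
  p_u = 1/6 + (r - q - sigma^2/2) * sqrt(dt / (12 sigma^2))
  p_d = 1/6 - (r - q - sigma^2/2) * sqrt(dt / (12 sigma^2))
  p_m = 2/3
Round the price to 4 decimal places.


Answer: Price = V(0,0) = 0.2190

Derivation:
dt = T/N = 0.375000; dx = sigma*sqrt(3*dt) = 0.318198
u = exp(dx) = 1.374648; d = 1/u = 0.727459
p_u = 0.173738, p_m = 0.666667, p_d = 0.159596
Discount per step: exp(-r*dt) = 0.978852
Stock lattice S(k, j) with j the centered position index:
  k=0: S(0,+0) = 1.1400
  k=1: S(1,-1) = 0.8293; S(1,+0) = 1.1400; S(1,+1) = 1.5671
  k=2: S(2,-2) = 0.6033; S(2,-1) = 0.8293; S(2,+0) = 1.1400; S(2,+1) = 1.5671; S(2,+2) = 2.1542
Terminal payoffs V(N, j) = max(S_T - K, 0):
  V(2,-2) = 0.000000; V(2,-1) = 0.000000; V(2,+0) = 0.130000; V(2,+1) = 0.557099; V(2,+2) = 1.144211
Backward induction: V(k, j) = exp(-r*dt) * [p_u * V(k+1, j+1) + p_m * V(k+1, j) + p_d * V(k+1, j-1)]
  V(1,-1) = exp(-r*dt) * [p_u*0.130000 + p_m*0.000000 + p_d*0.000000] = 0.022108
  V(1,+0) = exp(-r*dt) * [p_u*0.557099 + p_m*0.130000 + p_d*0.000000] = 0.179576
  V(1,+1) = exp(-r*dt) * [p_u*1.144211 + p_m*0.557099 + p_d*0.130000] = 0.578442
  V(0,+0) = exp(-r*dt) * [p_u*0.578442 + p_m*0.179576 + p_d*0.022108] = 0.219011


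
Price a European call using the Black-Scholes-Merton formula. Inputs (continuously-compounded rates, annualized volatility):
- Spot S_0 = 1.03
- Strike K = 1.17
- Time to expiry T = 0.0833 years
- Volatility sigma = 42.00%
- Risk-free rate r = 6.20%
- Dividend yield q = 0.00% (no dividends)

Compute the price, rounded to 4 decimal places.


d1 = (ln(S/K) + (r - q + 0.5*sigma^2) * T) / (sigma * sqrt(T)) = -0.94814342
d2 = d1 - sigma * sqrt(T) = -1.06936272
exp(-rT) = 0.99484871; exp(-qT) = 1.00000000
C = S_0 * exp(-qT) * N(d1) - K * exp(-rT) * N(d2)
N(d1) = 0.17152822; N(d2) = 0.14245313
C = 1.0300 * 1.00000000 * 0.17152822 - 1.1700 * 0.99484871 * 0.14245313 = 0.0109

Answer: Price = 0.0109


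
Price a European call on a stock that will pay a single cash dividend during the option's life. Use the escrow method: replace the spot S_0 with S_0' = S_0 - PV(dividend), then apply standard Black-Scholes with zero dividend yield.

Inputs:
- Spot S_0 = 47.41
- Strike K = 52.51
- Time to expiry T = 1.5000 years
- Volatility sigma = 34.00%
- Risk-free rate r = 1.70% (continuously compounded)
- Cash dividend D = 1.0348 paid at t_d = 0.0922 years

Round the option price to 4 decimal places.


PV(D) = D * exp(-r * t_d) = 1.0348 * 0.99843383 = 1.03317932
S_0' = S_0 - PV(D) = 47.4100 - 1.03317932 = 46.37682068
d1 = (ln(S_0'/K) + (r + sigma^2/2)*T) / (sigma*sqrt(T)) = -0.02882677
d2 = d1 - sigma*sqrt(T) = -0.44524002
exp(-rT) = 0.97482238
N(d1) = 0.48850138; N(d2) = 0.32807315
C = S_0' * N(d1) - K * exp(-rT) * N(d2) = 46.37682068 * 0.48850138 - 52.5100 * 0.97482238 * 0.32807315 = 5.8618

Answer: Price = 5.8618


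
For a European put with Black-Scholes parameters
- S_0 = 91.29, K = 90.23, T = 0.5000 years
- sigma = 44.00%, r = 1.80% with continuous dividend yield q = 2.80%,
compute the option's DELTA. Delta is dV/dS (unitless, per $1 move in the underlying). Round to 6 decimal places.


Answer: Delta = -0.423767

Derivation:
d1 = 0.1770315320; d2 = -0.1340954517
phi(d1) = 0.3927395479; exp(-qT) = 0.9860975443; exp(-rT) = 0.9910403788
N(-d1) = 0.4297418109
Delta = -exp(-qT) * N(-d1) = -0.9860975443 * 0.4297418109 = -0.423767


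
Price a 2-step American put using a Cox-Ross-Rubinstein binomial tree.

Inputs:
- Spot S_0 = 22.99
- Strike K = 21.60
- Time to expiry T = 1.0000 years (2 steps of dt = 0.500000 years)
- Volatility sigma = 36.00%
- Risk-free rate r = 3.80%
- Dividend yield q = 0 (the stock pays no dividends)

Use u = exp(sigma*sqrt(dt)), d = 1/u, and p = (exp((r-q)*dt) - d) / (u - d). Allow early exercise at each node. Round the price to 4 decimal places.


Answer: Price = V(0,0) = 2.0731

Derivation:
dt = T/N = 0.500000
u = exp(sigma*sqrt(dt)) = 1.289892; d = 1/u = 0.775259
p = (exp((r-q)*dt) - d) / (u - d) = 0.473974
Discount per step: exp(-r*dt) = 0.981179
Stock lattice S(k, i) with i counting down-moves:
  k=0: S(0,0) = 22.9900
  k=1: S(1,0) = 29.6546; S(1,1) = 17.8232
  k=2: S(2,0) = 38.2512; S(2,1) = 22.9900; S(2,2) = 13.8176
Terminal payoffs V(N, i) = max(K - S_T, 0):
  V(2,0) = 0.000000; V(2,1) = 0.000000; V(2,2) = 7.782409
Backward induction: V(k, i) = exp(-r*dt) * [p * V(k+1, i) + (1-p) * V(k+1, i+1)]; then take max(V_cont, immediate exercise) for American.
  V(1,0) = exp(-r*dt) * [p*0.000000 + (1-p)*0.000000] = 0.000000; exercise = 0.000000; V(1,0) = max -> 0.000000
  V(1,1) = exp(-r*dt) * [p*0.000000 + (1-p)*7.782409] = 4.016700; exercise = 3.776801; V(1,1) = max -> 4.016700
  V(0,0) = exp(-r*dt) * [p*0.000000 + (1-p)*4.016700] = 2.073122; exercise = 0.000000; V(0,0) = max -> 2.073122


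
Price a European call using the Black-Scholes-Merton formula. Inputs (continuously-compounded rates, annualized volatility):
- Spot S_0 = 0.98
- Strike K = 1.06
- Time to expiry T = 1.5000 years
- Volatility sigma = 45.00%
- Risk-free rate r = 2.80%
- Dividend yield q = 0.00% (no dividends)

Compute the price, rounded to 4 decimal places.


d1 = (ln(S/K) + (r - q + 0.5*sigma^2) * T) / (sigma * sqrt(T)) = 0.20939215
d2 = d1 - sigma * sqrt(T) = -0.34174304
exp(-rT) = 0.95886978; exp(-qT) = 1.00000000
C = S_0 * exp(-qT) * N(d1) - K * exp(-rT) * N(d2)
N(d1) = 0.58292894; N(d2) = 0.36627214
C = 0.9800 * 1.00000000 * 0.58292894 - 1.0600 * 0.95886978 * 0.36627214 = 0.1990

Answer: Price = 0.1990


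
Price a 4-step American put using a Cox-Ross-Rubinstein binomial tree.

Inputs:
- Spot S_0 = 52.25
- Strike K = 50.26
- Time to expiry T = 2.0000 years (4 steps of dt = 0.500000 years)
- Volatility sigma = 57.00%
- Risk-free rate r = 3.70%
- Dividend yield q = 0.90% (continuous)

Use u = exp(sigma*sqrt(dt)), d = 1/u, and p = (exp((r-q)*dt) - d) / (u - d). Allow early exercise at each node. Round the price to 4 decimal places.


dt = T/N = 0.500000
u = exp(sigma*sqrt(dt)) = 1.496383; d = 1/u = 0.668278
p = (exp((r-q)*dt) - d) / (u - d) = 0.417605
Discount per step: exp(-r*dt) = 0.981670
Stock lattice S(k, i) with i counting down-moves:
  k=0: S(0,0) = 52.2500
  k=1: S(1,0) = 78.1860; S(1,1) = 34.9175
  k=2: S(2,0) = 116.9962; S(2,1) = 52.2500; S(2,2) = 23.3346
  k=3: S(3,0) = 175.0712; S(3,1) = 78.1860; S(3,2) = 34.9175; S(3,3) = 15.5940
  k=4: S(4,0) = 261.9735; S(4,1) = 116.9962; S(4,2) = 52.2500; S(4,3) = 23.3346; S(4,4) = 10.4211
Terminal payoffs V(N, i) = max(K - S_T, 0):
  V(4,0) = 0.000000; V(4,1) = 0.000000; V(4,2) = 0.000000; V(4,3) = 26.925378; V(4,4) = 39.838860
Backward induction: V(k, i) = exp(-r*dt) * [p * V(k+1, i) + (1-p) * V(k+1, i+1)]; then take max(V_cont, immediate exercise) for American.
  V(3,0) = exp(-r*dt) * [p*0.000000 + (1-p)*0.000000] = 0.000000; exercise = 0.000000; V(3,0) = max -> 0.000000
  V(3,1) = exp(-r*dt) * [p*0.000000 + (1-p)*0.000000] = 0.000000; exercise = 0.000000; V(3,1) = max -> 0.000000
  V(3,2) = exp(-r*dt) * [p*0.000000 + (1-p)*26.925378] = 15.393783; exercise = 15.342469; V(3,2) = max -> 15.393783
  V(3,3) = exp(-r*dt) * [p*26.925378 + (1-p)*39.838860] = 33.814737; exercise = 34.665983; V(3,3) = max -> 34.665983
  V(2,0) = exp(-r*dt) * [p*0.000000 + (1-p)*0.000000] = 0.000000; exercise = 0.000000; V(2,0) = max -> 0.000000
  V(2,1) = exp(-r*dt) * [p*0.000000 + (1-p)*15.393783] = 8.800937; exercise = 0.000000; V(2,1) = max -> 8.800937
  V(2,2) = exp(-r*dt) * [p*15.393783 + (1-p)*34.665983] = 26.129922; exercise = 26.925378; V(2,2) = max -> 26.925378
  V(1,0) = exp(-r*dt) * [p*0.000000 + (1-p)*8.800937] = 5.031673; exercise = 0.000000; V(1,0) = max -> 5.031673
  V(1,1) = exp(-r*dt) * [p*8.800937 + (1-p)*26.925378] = 19.001726; exercise = 15.342469; V(1,1) = max -> 19.001726
  V(0,0) = exp(-r*dt) * [p*5.031673 + (1-p)*19.001726] = 12.926405; exercise = 0.000000; V(0,0) = max -> 12.926405

Answer: Price = V(0,0) = 12.9264


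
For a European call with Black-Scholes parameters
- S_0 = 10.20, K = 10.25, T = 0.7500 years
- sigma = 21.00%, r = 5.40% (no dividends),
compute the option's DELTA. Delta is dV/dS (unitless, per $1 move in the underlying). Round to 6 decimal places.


d1 = 0.2867369681; d2 = 0.1048716333
phi(d1) = 0.3828746693; exp(-qT) = 1.0000000000; exp(-rT) = 0.9603091645
N(d1) = 0.6128431354
Delta = exp(-qT) * N(d1) = 1.0000000000 * 0.6128431354 = 0.612843

Answer: Delta = 0.612843


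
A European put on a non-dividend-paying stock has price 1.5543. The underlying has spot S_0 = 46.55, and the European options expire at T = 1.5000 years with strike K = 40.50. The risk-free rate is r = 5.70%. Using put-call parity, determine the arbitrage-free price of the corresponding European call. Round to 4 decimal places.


Put-call parity: C - P = S_0 * exp(-qT) - K * exp(-rT).
S_0 * exp(-qT) = 46.5500 * 1.00000000 = 46.55000000
K * exp(-rT) = 40.5000 * 0.91805314 = 37.18115229
C = P + S*exp(-qT) - K*exp(-rT)
C = 1.5543 + 46.55000000 - 37.18115229 = 10.9231

Answer: Call price = 10.9231


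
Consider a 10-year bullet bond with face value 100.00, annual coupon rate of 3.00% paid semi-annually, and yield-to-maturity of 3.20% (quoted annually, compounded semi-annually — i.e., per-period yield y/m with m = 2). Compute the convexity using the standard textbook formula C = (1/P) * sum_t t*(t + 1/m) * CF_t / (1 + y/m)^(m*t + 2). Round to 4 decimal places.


Coupon per period c = face * coupon_rate / m = 1.500000
Periods per year m = 2; per-period yield y/m = 0.016000
Number of cashflows N = 20
Cashflows (t years, CF_t, discount factor 1/(1+y/m)^(m*t), PV):
  t = 0.5000: CF_t = 1.500000, DF = 0.984252, PV = 1.476378
  t = 1.0000: CF_t = 1.500000, DF = 0.968752, PV = 1.453128
  t = 1.5000: CF_t = 1.500000, DF = 0.953496, PV = 1.430244
  t = 2.0000: CF_t = 1.500000, DF = 0.938480, PV = 1.407720
  t = 2.5000: CF_t = 1.500000, DF = 0.923701, PV = 1.385552
  t = 3.0000: CF_t = 1.500000, DF = 0.909155, PV = 1.363732
  t = 3.5000: CF_t = 1.500000, DF = 0.894837, PV = 1.342256
  t = 4.0000: CF_t = 1.500000, DF = 0.880745, PV = 1.321118
  t = 4.5000: CF_t = 1.500000, DF = 0.866875, PV = 1.300313
  t = 5.0000: CF_t = 1.500000, DF = 0.853224, PV = 1.279836
  t = 5.5000: CF_t = 1.500000, DF = 0.839787, PV = 1.259681
  t = 6.0000: CF_t = 1.500000, DF = 0.826562, PV = 1.239843
  t = 6.5000: CF_t = 1.500000, DF = 0.813545, PV = 1.220318
  t = 7.0000: CF_t = 1.500000, DF = 0.800734, PV = 1.201101
  t = 7.5000: CF_t = 1.500000, DF = 0.788124, PV = 1.182186
  t = 8.0000: CF_t = 1.500000, DF = 0.775712, PV = 1.163568
  t = 8.5000: CF_t = 1.500000, DF = 0.763496, PV = 1.145245
  t = 9.0000: CF_t = 1.500000, DF = 0.751473, PV = 1.127209
  t = 9.5000: CF_t = 1.500000, DF = 0.739639, PV = 1.109458
  t = 10.0000: CF_t = 101.500000, DF = 0.727991, PV = 73.891058
Price P = sum_t PV_t = 98.299942
Convexity numerator sum_t t*(t + 1/m) * CF_t / (1+y/m)^(m*t + 2):
  t = 0.5000: term = 0.715122
  t = 1.0000: term = 2.111581
  t = 1.5000: term = 4.156655
  t = 2.0000: term = 6.818660
  t = 2.5000: term = 10.066919
  t = 3.0000: term = 13.871739
  t = 3.5000: term = 18.204381
  t = 4.0000: term = 23.037040
  t = 4.5000: term = 28.342816
  t = 5.0000: term = 34.095688
  t = 5.5000: term = 40.270498
  t = 6.0000: term = 46.842920
  t = 6.5000: term = 53.789442
  t = 7.0000: term = 61.087343
  t = 7.5000: term = 68.714671
  t = 8.0000: term = 76.650224
  t = 8.5000: term = 84.873526
  t = 9.0000: term = 93.364809
  t = 9.5000: term = 102.104997
  t = 10.0000: term = 7516.121059
Convexity = (1/P) * sum = 8285.240088 / 98.299942 = 84.285300

Answer: Convexity = 84.2853


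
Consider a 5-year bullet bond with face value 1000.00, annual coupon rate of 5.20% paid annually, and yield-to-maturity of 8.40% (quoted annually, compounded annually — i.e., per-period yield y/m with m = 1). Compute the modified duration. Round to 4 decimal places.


Coupon per period c = face * coupon_rate / m = 52.000000
Periods per year m = 1; per-period yield y/m = 0.084000
Number of cashflows N = 5
Cashflows (t years, CF_t, discount factor 1/(1+y/m)^(m*t), PV):
  t = 1.0000: CF_t = 52.000000, DF = 0.922509, PV = 47.970480
  t = 2.0000: CF_t = 52.000000, DF = 0.851023, PV = 44.253210
  t = 3.0000: CF_t = 52.000000, DF = 0.785077, PV = 40.823995
  t = 4.0000: CF_t = 52.000000, DF = 0.724241, PV = 37.660512
  t = 5.0000: CF_t = 1052.000000, DF = 0.668119, PV = 702.860810
Price P = sum_t PV_t = 873.569006
First compute Macaulay numerator sum_t t * PV_t:
  t * PV_t at t = 1.0000: 47.970480
  t * PV_t at t = 2.0000: 88.506420
  t * PV_t at t = 3.0000: 122.471984
  t * PV_t at t = 4.0000: 150.642046
  t * PV_t at t = 5.0000: 3514.304051
Macaulay duration D = 3923.894981 / 873.569006 = 4.491797
Modified duration = D / (1 + y/m) = 4.491797 / (1 + 0.084000) = 4.143725

Answer: Modified duration = 4.1437


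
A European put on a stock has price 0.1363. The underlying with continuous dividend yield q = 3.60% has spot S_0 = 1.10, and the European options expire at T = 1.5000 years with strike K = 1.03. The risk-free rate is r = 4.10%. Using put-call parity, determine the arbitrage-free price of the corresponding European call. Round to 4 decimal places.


Answer: Call price = 0.2099

Derivation:
Put-call parity: C - P = S_0 * exp(-qT) - K * exp(-rT).
S_0 * exp(-qT) = 1.1000 * 0.94743211 = 1.04217532
K * exp(-rT) = 1.0300 * 0.94035295 = 0.96856353
C = P + S*exp(-qT) - K*exp(-rT)
C = 0.1363 + 1.04217532 - 0.96856353 = 0.2099


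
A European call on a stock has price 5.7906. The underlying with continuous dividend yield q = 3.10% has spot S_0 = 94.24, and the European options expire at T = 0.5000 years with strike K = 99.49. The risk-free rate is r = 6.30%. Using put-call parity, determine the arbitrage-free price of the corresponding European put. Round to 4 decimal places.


Put-call parity: C - P = S_0 * exp(-qT) - K * exp(-rT).
S_0 * exp(-qT) = 94.2400 * 0.98461951 = 92.79054232
K * exp(-rT) = 99.4900 * 0.96899096 = 96.40491026
P = C - S*exp(-qT) + K*exp(-rT)
P = 5.7906 - 92.79054232 + 96.40491026 = 9.4050

Answer: Put price = 9.4050
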